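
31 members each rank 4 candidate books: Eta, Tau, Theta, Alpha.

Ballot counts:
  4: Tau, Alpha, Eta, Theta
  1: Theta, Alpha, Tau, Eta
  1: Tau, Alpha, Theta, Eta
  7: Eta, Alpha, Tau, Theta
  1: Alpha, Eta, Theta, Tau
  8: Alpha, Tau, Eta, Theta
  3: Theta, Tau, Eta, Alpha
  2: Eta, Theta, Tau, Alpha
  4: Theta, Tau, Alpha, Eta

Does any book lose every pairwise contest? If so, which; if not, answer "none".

Theta

Head-to-head results (31 members):
Eta vs Tau: 10 to 21, Tau.
Eta vs Theta: Eta preferred on 4+7+1+8+2 = 22 ballots; Eta wins 22–9.
Eta vs Alpha: Alpha wins 19–12.
Tau vs Theta: Tau preferred on 4+1+7+8 = 20 ballots; Tau wins 20–11.
Tau vs Alpha: Alpha, 17–14.
Theta vs Alpha: Alpha wins 21–10.
Theta is beaten in every head-to-head and is the Condorcet loser.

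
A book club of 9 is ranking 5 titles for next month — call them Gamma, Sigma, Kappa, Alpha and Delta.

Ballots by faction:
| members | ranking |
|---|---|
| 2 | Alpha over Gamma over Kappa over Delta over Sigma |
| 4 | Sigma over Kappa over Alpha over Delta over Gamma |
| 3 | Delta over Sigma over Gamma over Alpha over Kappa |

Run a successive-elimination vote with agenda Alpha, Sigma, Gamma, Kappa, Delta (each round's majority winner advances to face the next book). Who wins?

Delta

Round 1: Alpha vs Sigma — 2–7, Sigma advances.
Round 2: Sigma vs Gamma — 7–2, Sigma advances.
Round 3: Sigma vs Kappa — 7–2, Sigma advances.
Round 4: Sigma vs Delta — 4–5, Delta advances.
Delta survives the agenda.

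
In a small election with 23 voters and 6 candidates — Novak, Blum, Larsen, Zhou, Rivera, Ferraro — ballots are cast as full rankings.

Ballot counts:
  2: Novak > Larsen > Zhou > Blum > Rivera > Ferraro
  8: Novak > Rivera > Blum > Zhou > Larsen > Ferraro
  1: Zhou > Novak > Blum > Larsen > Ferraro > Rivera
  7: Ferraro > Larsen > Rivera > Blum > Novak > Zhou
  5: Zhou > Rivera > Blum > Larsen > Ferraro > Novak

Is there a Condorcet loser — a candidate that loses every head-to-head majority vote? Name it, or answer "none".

Head-to-head results (23 voters):
Novak vs Blum: Novak preferred on 2+8+1 = 11 ballots; Blum wins 12–11.
Novak vs Larsen: Larsen wins 12–11.
Novak vs Zhou: Novak preferred on 2+8+7 = 17 ballots; Novak wins 17–6.
Novak vs Rivera: Rivera, 12–11.
Novak vs Ferraro: Ferraro, 12–11.
Blum vs Larsen: Blum, 14–9.
Blum vs Zhou: Blum is ranked higher on 8+7 = 15 ballots, Zhou on 8. Blum wins 15–8.
Blum vs Rivera: Blum preferred on 2+1 = 3 ballots; Rivera wins 20–3.
Blum vs Ferraro: Blum, 16–7.
Larsen vs Zhou: Zhou, 14–9.
Larsen vs Rivera: 10 to 13, Rivera.
Larsen vs Ferraro: 16 to 7, Larsen.
Zhou–Rivera: Rivera 15–8.
Zhou–Ferraro: Zhou 16–7.
Rivera vs Ferraro: 2+8+5 = 15 for Rivera, 8 for Ferraro — Rivera by 15–8.
No candidate is winless: Novak beats Zhou; Blum beats Novak; Larsen beats Novak; Zhou beats Larsen; Rivera beats Novak; Ferraro beats Novak. There is no Condorcet loser.

none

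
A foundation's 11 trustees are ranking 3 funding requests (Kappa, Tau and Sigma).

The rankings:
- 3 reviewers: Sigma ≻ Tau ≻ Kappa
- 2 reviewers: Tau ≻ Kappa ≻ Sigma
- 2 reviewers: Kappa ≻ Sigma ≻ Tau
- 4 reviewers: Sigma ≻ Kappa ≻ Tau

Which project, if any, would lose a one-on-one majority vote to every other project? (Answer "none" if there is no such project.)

Head-to-head results (11 reviewers):
Kappa vs Tau: Kappa wins 6–5.
Kappa vs Sigma: 4 to 7, Sigma.
Tau vs Sigma: 2 to 9, Sigma.
Tau loses to every other project — it is the Condorcet loser.

Tau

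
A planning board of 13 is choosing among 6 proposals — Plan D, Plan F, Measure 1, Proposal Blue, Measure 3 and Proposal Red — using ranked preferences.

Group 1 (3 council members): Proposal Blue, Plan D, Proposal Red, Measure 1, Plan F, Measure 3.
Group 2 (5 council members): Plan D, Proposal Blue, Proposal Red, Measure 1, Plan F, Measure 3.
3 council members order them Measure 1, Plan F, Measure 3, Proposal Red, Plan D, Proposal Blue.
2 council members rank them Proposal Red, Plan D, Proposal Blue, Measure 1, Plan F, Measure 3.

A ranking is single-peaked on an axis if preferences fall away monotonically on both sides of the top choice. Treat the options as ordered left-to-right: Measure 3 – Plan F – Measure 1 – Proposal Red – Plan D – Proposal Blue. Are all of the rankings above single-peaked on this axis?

Axis positions: Measure 3=1, Plan F=2, Measure 1=3, Proposal Red=4, Plan D=5, Proposal Blue=6.
Group 1 (peak Proposal Blue at position 6): ranking walks positions 6-5-4-3-2-1, expanding outward from the peak — single-peaked.
Group 2 (peak Plan D at position 5): ranking walks positions 5-6-4-3-2-1, expanding outward from the peak — single-peaked.
Group 3 (peak Measure 1 at position 3): ranking walks positions 3-2-1-4-5-6, expanding outward from the peak — single-peaked.
Group 4 (peak Proposal Red at position 4): ranking walks positions 4-5-6-3-2-1, expanding outward from the peak — single-peaked.
Every ranking is single-peaked on this axis.

yes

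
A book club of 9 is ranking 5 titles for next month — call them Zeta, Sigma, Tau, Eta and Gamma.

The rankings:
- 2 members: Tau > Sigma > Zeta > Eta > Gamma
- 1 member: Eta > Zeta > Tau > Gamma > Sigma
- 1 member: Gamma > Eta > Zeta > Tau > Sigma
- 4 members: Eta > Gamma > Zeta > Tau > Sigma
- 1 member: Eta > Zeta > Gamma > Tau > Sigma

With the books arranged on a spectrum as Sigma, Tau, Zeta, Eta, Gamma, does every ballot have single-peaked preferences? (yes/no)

Axis positions: Sigma=1, Tau=2, Zeta=3, Eta=4, Gamma=5.
Bloc 1 (peak Tau at position 2): ranking walks positions 2-1-3-4-5, expanding outward from the peak — single-peaked.
Bloc 2 (peak Eta at position 4): ranking walks positions 4-3-2-5-1, expanding outward from the peak — single-peaked.
Bloc 3 (peak Gamma at position 5): ranking walks positions 5-4-3-2-1, expanding outward from the peak — single-peaked.
Bloc 4 (peak Eta at position 4): ranking walks positions 4-5-3-2-1, expanding outward from the peak — single-peaked.
Bloc 5 (peak Eta at position 4): ranking walks positions 4-3-5-2-1, expanding outward from the peak — single-peaked.
Every ranking is single-peaked on this axis.

yes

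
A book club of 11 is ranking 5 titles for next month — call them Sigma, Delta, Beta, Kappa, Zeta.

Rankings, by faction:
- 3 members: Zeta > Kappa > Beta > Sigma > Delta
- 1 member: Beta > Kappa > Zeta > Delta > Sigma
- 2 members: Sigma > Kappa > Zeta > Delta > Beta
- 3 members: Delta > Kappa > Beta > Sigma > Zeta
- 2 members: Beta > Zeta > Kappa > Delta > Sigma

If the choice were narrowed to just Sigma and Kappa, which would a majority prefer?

Ballots ranking Sigma above Kappa: 2.
Ballots ranking Kappa above Sigma: 11 − 2 = 9.
Kappa wins the head-to-head 9–2.

Kappa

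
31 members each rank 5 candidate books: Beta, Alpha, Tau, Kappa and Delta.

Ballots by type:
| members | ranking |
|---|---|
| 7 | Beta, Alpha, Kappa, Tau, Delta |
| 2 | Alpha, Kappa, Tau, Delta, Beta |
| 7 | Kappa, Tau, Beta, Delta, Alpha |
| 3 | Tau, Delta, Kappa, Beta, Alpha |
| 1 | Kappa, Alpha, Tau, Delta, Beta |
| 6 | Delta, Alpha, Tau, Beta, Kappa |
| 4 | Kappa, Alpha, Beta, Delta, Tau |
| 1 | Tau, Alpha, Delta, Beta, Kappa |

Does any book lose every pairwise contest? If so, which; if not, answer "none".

none

Head-to-head results (31 members):
Beta vs Alpha: Beta, 17–14.
Beta–Tau: Tau 20–11.
Beta vs Kappa: Kappa, 17–14.
Beta vs Delta: Beta, 18–13.
Alpha vs Tau: Alpha wins 20–11.
Alpha vs Kappa: Alpha preferred on 7+2+6+1 = 16 ballots; Alpha wins 16–15.
Alpha vs Delta: Delta, 16–15.
Tau vs Kappa: 10 to 21, Kappa.
Tau vs Delta: Tau, 21–10.
Kappa vs Delta: Kappa, 21–10.
Each book has at least one pairwise win (Beta beats Alpha; Alpha beats Tau; Tau beats Beta; Kappa beats Beta; Delta beats Alpha) — no Condorcet loser.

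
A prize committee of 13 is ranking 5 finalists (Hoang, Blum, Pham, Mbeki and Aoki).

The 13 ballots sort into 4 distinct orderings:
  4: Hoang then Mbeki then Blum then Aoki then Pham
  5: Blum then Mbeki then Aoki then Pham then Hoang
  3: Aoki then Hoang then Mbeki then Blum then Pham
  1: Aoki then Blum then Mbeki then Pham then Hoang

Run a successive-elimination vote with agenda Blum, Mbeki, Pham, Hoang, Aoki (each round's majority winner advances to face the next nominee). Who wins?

Aoki

Round 1: Blum vs Mbeki — 6–7, Mbeki advances.
Round 2: Mbeki vs Pham — 13–0, Mbeki advances.
Round 3: Mbeki vs Hoang — 6–7, Hoang advances.
Round 4: Hoang vs Aoki — 4–9, Aoki advances.
Aoki survives the agenda.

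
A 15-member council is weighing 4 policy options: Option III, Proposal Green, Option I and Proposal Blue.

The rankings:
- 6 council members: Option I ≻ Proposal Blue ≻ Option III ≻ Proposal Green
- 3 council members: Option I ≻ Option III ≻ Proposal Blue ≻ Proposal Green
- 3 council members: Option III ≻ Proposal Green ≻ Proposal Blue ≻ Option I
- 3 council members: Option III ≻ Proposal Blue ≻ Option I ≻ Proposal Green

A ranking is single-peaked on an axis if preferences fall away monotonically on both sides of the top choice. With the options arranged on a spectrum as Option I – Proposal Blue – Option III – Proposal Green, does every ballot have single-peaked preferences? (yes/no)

no

Axis positions: Option I=1, Proposal Blue=2, Option III=3, Proposal Green=4.
Cluster 1 (peak Option I at position 1): ranking walks positions 1-2-3-4, expanding outward from the peak — single-peaked.
Cluster 2: ranking walks positions 1-3-2-4; Option III is ranked above Proposal Blue even though Proposal Blue lies between Option III and the peak Option I on the axis — preferences dip and rise again. Not single-peaked.
Cluster 3 (peak Option III at position 3): ranking walks positions 3-4-2-1, expanding outward from the peak — single-peaked.
Cluster 4 (peak Option III at position 3): ranking walks positions 3-2-1-4, expanding outward from the peak — single-peaked.
Cluster 2 violates single-peakedness, so the profile is not single-peaked on this axis.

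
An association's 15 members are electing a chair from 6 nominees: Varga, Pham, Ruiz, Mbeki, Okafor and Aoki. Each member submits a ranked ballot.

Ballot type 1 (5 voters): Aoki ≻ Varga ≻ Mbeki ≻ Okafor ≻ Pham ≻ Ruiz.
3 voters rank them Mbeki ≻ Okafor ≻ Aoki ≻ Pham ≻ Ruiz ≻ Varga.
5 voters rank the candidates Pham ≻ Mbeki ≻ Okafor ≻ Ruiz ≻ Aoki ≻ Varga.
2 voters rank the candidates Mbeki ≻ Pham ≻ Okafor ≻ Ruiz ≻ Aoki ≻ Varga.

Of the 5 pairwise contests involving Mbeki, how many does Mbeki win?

5

Mbeki against each rival (15 voters):
Mbeki vs Varga: Mbeki wins 10–5.
Mbeki–Pham: Mbeki 10–5.
Mbeki vs Ruiz: Mbeki wins 15–0.
Mbeki vs Okafor: 15 to 0, Mbeki.
Mbeki vs Aoki: 10 to 5, Mbeki.
Mbeki beats Varga, Pham, Ruiz, Okafor, Aoki — 5 pairwise wins.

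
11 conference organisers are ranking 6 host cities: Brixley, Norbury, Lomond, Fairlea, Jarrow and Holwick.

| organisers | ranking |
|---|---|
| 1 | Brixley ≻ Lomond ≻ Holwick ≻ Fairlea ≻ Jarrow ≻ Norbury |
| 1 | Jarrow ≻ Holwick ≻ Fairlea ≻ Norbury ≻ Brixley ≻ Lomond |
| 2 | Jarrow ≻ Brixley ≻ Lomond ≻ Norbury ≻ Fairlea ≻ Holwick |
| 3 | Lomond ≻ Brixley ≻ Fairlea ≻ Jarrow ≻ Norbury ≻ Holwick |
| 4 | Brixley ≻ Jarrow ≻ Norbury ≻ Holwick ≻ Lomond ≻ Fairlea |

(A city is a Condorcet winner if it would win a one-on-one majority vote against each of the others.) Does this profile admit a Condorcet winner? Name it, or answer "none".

Brixley

Pairwise majorities:
Brixley vs Norbury: Brixley wins 10–1.
Brixley vs Lomond: Brixley preferred on 1+1+2+4 = 8 ballots; Brixley wins 8–3.
Brixley vs Fairlea: Brixley preferred on 1+2+3+4 = 10 ballots; Brixley wins 10–1.
Brixley vs Jarrow: Brixley is ranked higher on 1+3+4 = 8 ballots, Jarrow on 3. Brixley wins 8–3.
Brixley vs Holwick: 1+2+3+4 = 10 for Brixley, 1 for Holwick — Brixley by 10–1.
Norbury vs Lomond: 1+4 = 5 for Norbury, 6 for Lomond — Lomond by 6–5.
Norbury vs Fairlea: Norbury, 6–5.
Norbury–Jarrow: Jarrow 11–0.
Norbury–Holwick: Norbury 9–2.
Lomond vs Fairlea: Lomond, 10–1.
Lomond vs Jarrow: Lomond is ranked higher on 1+3 = 4 ballots, Jarrow on 7. Jarrow wins 7–4.
Lomond vs Holwick: Lomond, 6–5.
Fairlea vs Jarrow: 4 to 7, Jarrow.
Fairlea–Holwick: Holwick 6–5.
Jarrow vs Holwick: Jarrow is ranked higher on 1+2+3+4 = 10 ballots, Holwick on 1. Jarrow wins 10–1.
Brixley beats each of Norbury, Lomond, Fairlea, Jarrow, Holwick — Brixley is the Condorcet winner.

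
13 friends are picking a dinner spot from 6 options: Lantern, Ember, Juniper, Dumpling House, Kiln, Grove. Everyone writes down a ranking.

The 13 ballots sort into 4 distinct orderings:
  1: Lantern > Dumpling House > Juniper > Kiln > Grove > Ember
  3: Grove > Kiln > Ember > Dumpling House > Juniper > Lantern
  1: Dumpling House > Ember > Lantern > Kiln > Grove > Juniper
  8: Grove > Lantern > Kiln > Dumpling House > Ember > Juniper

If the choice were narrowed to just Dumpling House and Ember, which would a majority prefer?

Ballots ranking Dumpling House above Ember: 1 + 1 + 8 = 10.
Ballots ranking Ember above Dumpling House: 13 − 10 = 3.
Dumpling House wins the head-to-head 10–3.

Dumpling House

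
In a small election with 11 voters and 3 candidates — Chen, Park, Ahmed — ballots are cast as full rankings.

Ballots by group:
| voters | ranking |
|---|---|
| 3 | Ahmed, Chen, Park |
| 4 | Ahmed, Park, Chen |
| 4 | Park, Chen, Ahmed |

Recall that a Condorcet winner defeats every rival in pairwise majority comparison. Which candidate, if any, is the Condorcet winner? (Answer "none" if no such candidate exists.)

Pairwise majorities:
Chen vs Park: 3 to 8, Park.
Chen vs Ahmed: 4 to 7, Ahmed.
Park vs Ahmed: 4 for Park, 7 for Ahmed — Ahmed by 7–4.
Ahmed wins every pairwise contest, so Ahmed is the Condorcet winner.

Ahmed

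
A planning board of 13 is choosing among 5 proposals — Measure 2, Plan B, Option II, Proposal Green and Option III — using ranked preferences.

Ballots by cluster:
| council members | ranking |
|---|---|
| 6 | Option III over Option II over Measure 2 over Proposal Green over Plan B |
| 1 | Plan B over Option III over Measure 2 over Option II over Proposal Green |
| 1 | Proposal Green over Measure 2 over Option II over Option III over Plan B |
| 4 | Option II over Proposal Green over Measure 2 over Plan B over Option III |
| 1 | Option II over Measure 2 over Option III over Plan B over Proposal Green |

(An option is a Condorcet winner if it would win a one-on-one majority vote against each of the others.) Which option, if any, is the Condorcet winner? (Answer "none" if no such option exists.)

Check each pair by majority over 13 ballots:
Measure 2–Plan B: Measure 2 12–1.
Measure 2 vs Option II: Option II, 11–2.
Measure 2 vs Proposal Green: Measure 2 wins 8–5.
Measure 2–Option III: Option III 7–6.
Plan B–Option II: Option II 12–1.
Plan B–Proposal Green: Proposal Green 11–2.
Plan B–Option III: Option III 8–5.
Option II–Proposal Green: Option II 12–1.
Option II–Option III: Option III 7–6.
Proposal Green vs Option III: Option III wins 8–5.
Option III defeats every rival head-to-head and is the Condorcet winner.

Option III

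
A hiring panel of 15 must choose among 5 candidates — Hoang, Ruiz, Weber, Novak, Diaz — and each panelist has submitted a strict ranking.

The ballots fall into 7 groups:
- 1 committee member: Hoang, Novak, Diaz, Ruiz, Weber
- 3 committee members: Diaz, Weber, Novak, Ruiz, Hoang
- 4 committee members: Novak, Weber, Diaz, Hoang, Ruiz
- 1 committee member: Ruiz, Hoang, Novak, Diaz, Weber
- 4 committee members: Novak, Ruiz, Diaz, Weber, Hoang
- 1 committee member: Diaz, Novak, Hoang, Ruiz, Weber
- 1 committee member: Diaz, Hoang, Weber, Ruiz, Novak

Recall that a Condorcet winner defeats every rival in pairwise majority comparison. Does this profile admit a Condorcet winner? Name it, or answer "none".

Check each pair by majority over 15 ballots:
Hoang vs Ruiz: 7 to 8, Ruiz.
Hoang vs Weber: 4 to 11, Weber.
Hoang vs Novak: Hoang is ranked higher on 1+1+1 = 3 ballots, Novak on 12. Novak wins 12–3.
Hoang vs Diaz: Hoang preferred on 1+1 = 2 ballots; Diaz wins 13–2.
Ruiz vs Weber: 7 to 8, Weber.
Ruiz vs Novak: 2 to 13, Novak.
Ruiz vs Diaz: 1+4 = 5 for Ruiz, 10 for Diaz — Diaz by 10–5.
Weber vs Novak: Weber is ranked higher on 3+1 = 4 ballots, Novak on 11. Novak wins 11–4.
Weber vs Diaz: Weber is ranked higher on 4 ballots, Diaz on 11. Diaz wins 11–4.
Novak vs Diaz: 10 to 5, Novak.
Novak wins every pairwise contest, so Novak is the Condorcet winner.

Novak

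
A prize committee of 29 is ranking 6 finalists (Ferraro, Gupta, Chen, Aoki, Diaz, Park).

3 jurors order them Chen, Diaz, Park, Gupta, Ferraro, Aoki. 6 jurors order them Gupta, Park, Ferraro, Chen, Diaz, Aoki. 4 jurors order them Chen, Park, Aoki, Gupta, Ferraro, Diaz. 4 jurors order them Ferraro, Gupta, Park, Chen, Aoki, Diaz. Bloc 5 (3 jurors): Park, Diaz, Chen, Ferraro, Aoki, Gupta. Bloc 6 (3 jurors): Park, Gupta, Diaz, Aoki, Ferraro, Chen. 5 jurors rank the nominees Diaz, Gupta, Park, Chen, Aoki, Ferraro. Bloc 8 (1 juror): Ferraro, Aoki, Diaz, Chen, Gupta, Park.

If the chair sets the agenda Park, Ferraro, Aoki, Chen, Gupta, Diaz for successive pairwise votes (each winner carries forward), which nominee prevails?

Gupta

Round 1: Park vs Ferraro — 24–5, Park advances.
Round 2: Park vs Aoki — 28–1, Park advances.
Round 3: Park vs Chen — 21–8, Park advances.
Round 4: Park vs Gupta — 13–16, Gupta advances.
Round 5: Gupta vs Diaz — 17–12, Gupta advances.
Gupta survives the agenda.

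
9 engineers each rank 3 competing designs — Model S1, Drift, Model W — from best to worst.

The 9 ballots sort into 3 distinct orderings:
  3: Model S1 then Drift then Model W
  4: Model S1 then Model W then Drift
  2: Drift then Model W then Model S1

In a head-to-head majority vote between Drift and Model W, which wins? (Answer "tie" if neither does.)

Drift

Ballots ranking Drift above Model W: 3 + 2 = 5.
Ballots ranking Model W above Drift: 9 − 5 = 4.
Drift wins the head-to-head 5–4.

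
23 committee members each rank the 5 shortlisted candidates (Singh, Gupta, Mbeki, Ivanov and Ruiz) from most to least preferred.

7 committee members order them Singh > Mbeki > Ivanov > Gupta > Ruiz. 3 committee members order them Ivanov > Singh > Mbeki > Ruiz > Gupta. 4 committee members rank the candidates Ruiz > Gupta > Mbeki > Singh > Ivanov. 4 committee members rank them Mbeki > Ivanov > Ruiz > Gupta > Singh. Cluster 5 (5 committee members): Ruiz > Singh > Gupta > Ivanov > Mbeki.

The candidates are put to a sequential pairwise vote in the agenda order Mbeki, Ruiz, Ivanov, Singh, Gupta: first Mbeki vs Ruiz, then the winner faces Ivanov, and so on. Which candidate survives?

Singh

Round 1: Mbeki vs Ruiz — 14–9, Mbeki advances.
Round 2: Mbeki vs Ivanov — 15–8, Mbeki advances.
Round 3: Mbeki vs Singh — 8–15, Singh advances.
Round 4: Singh vs Gupta — 15–8, Singh advances.
The agenda winner is Singh.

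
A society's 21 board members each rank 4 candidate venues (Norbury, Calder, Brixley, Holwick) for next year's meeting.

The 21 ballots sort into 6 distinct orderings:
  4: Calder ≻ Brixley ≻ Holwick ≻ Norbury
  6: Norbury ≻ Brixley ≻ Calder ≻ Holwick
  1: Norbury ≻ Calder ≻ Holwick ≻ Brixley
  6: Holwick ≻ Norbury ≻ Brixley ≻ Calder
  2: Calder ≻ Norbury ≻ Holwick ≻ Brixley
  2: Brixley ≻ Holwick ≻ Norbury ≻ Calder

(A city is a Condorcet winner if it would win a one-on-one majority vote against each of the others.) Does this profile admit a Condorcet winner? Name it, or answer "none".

none

Head-to-head results (21 organisers):
Norbury–Calder: Norbury 15–6.
Norbury vs Brixley: Norbury is ranked higher on 6+1+6+2 = 15 ballots, Brixley on 6. Norbury wins 15–6.
Norbury vs Holwick: Norbury is ranked higher on 6+1+2 = 9 ballots, Holwick on 12. Holwick wins 12–9.
Calder vs Brixley: Calder is ranked higher on 4+1+2 = 7 ballots, Brixley on 14. Brixley wins 14–7.
Calder vs Holwick: 4+6+1+2 = 13 for Calder, 8 for Holwick — Calder by 13–8.
Brixley vs Holwick: Brixley preferred on 4+6+2 = 12 ballots; Brixley wins 12–9.
No city is unbeaten: Norbury loses to Holwick; Calder loses to Norbury; Brixley loses to Norbury; Holwick loses to Calder. In particular Norbury > Calder > Holwick > Norbury is a majority cycle — no Condorcet winner exists.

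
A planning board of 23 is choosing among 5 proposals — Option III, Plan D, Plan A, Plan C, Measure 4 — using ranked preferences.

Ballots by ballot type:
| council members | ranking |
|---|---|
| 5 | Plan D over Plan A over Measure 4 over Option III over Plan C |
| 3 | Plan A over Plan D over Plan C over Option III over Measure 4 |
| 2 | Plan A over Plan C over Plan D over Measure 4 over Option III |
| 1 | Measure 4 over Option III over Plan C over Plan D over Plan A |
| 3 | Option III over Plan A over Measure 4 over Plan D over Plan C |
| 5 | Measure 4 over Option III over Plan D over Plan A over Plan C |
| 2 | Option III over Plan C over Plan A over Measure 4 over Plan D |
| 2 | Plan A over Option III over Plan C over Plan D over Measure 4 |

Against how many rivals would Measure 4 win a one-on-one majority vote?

Measure 4 against each rival (23 council members):
Measure 4 vs Option III: 5+2+1+5 = 13 for Measure 4, 10 for Option III — Measure 4 by 13–10.
Measure 4–Plan D: Plan D 12–11.
Measure 4–Plan A: Plan A 17–6.
Measure 4 vs Plan C: Measure 4 wins 14–9.
Measure 4 beats Option III, Plan C; loses to Plan D, Plan A — 2 pairwise wins.

2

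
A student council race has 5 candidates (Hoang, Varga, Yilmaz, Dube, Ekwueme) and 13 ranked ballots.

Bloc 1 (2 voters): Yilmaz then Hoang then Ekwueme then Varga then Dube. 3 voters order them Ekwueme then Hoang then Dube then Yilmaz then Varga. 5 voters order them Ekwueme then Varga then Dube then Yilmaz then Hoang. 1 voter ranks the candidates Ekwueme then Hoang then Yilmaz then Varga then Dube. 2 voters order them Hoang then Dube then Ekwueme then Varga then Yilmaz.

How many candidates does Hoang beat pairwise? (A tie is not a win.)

2

Hoang against each rival (13 voters):
Hoang vs Varga: Hoang, 8–5.
Hoang vs Yilmaz: Yilmaz, 7–6.
Hoang vs Dube: Hoang, 8–5.
Hoang vs Ekwueme: Ekwueme, 9–4.
Hoang beats Varga, Dube; loses to Yilmaz, Ekwueme — 2 pairwise wins.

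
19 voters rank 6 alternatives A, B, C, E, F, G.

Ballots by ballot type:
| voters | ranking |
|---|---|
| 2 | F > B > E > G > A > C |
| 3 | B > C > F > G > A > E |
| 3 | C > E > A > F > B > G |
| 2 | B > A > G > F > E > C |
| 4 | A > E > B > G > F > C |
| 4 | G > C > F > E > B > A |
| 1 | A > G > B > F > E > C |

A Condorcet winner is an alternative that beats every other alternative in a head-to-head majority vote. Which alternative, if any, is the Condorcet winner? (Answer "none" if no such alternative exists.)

none

Pairwise majorities:
A vs B: B, 11–8.
A vs C: C wins 10–9.
A vs E: A, 10–9.
A vs F: A, 10–9.
A–G: A 10–9.
B vs C: B wins 12–7.
B–E: E 11–8.
B vs F: B wins 10–9.
B–G: B 14–5.
C vs E: C wins 10–9.
C–F: C 10–9.
C–G: G 13–6.
E–F: F 12–7.
E–G: G 10–9.
F vs G: G wins 11–8.
No alternative is unbeaten: A loses to B; B loses to E; C loses to B; E loses to A; F loses to A; G loses to A. In particular A beats E beats B beats A is a majority cycle — no Condorcet winner exists.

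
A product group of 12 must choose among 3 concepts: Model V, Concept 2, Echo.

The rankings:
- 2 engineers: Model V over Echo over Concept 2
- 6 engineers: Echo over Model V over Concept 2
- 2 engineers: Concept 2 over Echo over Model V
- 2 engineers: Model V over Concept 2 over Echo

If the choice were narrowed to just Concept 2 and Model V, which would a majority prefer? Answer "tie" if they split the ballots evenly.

Model V

Ballots ranking Concept 2 above Model V: 2.
Ballots ranking Model V above Concept 2: 12 − 2 = 10.
Model V wins the head-to-head 10–2.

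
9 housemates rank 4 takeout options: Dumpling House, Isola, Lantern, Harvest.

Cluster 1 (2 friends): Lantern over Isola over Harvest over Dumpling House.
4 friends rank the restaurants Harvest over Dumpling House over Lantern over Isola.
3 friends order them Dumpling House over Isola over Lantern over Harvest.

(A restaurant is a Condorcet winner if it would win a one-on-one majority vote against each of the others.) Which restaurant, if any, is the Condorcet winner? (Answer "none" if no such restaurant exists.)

none

Check each pair by majority over 9 ballots:
Dumpling House vs Isola: Dumpling House, 7–2.
Dumpling House–Lantern: Dumpling House 7–2.
Dumpling House vs Harvest: Harvest, 6–3.
Isola vs Lantern: Lantern wins 6–3.
Isola vs Harvest: Isola wins 5–4.
Lantern vs Harvest: 2+3 = 5 for Lantern, 4 for Harvest — Lantern by 5–4.
Each restaurant drops at least one matchup (Dumpling House loses to Harvest; Isola loses to Dumpling House; Lantern loses to Dumpling House; Harvest loses to Isola); the cycle Dumpling House > Isola > Harvest > Dumpling House rules out a Condorcet winner.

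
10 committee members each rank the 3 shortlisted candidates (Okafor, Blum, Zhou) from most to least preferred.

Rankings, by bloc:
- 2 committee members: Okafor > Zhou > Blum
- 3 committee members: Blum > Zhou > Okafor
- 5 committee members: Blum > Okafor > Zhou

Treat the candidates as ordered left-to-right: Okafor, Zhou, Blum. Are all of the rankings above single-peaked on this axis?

no

Axis positions: Okafor=1, Zhou=2, Blum=3.
Bloc 1 (peak Okafor at position 1): ranking walks positions 1-2-3, expanding outward from the peak — single-peaked.
Bloc 2 (peak Blum at position 3): ranking walks positions 3-2-1, expanding outward from the peak — single-peaked.
Bloc 3: ranking walks positions 3-1-2; Okafor is ranked above Zhou even though Zhou lies between Okafor and the peak Blum on the axis — preferences dip and rise again. Not single-peaked.
Bloc 3 violates single-peakedness, so the profile is not single-peaked on this axis.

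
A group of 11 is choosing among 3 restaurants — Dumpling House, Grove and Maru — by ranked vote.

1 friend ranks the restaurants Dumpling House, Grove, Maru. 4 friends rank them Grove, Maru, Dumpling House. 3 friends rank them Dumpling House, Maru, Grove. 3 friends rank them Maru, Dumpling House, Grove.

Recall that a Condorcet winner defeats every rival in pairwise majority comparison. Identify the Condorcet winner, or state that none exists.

Pairwise majorities:
Dumpling House vs Grove: Dumpling House, 7–4.
Dumpling House vs Maru: Maru wins 7–4.
Grove–Maru: Maru 6–5.
Maru beats each of Dumpling House, Grove — Maru is the Condorcet winner.

Maru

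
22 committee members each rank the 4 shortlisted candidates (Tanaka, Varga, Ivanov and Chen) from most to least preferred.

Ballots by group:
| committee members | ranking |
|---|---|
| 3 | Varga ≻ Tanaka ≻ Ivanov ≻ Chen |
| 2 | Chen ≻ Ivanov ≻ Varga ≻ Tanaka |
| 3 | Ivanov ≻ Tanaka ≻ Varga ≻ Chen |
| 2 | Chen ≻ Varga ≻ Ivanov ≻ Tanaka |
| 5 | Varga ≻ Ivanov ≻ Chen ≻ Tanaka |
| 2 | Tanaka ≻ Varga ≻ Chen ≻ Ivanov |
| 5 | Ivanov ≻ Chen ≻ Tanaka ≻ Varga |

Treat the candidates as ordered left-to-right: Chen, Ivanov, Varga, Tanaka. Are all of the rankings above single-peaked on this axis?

Axis positions: Chen=1, Ivanov=2, Varga=3, Tanaka=4.
Group 1 (peak Varga at position 3): ranking walks positions 3-4-2-1, expanding outward from the peak — single-peaked.
Group 2 (peak Chen at position 1): ranking walks positions 1-2-3-4, expanding outward from the peak — single-peaked.
Group 3: ranking walks positions 2-4-3-1; Tanaka is ranked above Varga even though Varga lies between Tanaka and the peak Ivanov on the axis — preferences dip and rise again. Not single-peaked.
Group 4: ranking walks positions 1-3-2-4; Varga is ranked above Ivanov even though Ivanov lies between Varga and the peak Chen on the axis — preferences dip and rise again. Not single-peaked.
Group 5 (peak Varga at position 3): ranking walks positions 3-2-1-4, expanding outward from the peak — single-peaked.
Group 6: ranking walks positions 4-3-1-2; Chen is ranked above Ivanov even though Ivanov lies between Chen and the peak Tanaka on the axis — preferences dip and rise again. Not single-peaked.
Group 7: ranking walks positions 2-1-4-3; Tanaka is ranked above Varga even though Varga lies between Tanaka and the peak Ivanov on the axis — preferences dip and rise again. Not single-peaked.
Group 3 violates single-peakedness, so the profile is not single-peaked on this axis.

no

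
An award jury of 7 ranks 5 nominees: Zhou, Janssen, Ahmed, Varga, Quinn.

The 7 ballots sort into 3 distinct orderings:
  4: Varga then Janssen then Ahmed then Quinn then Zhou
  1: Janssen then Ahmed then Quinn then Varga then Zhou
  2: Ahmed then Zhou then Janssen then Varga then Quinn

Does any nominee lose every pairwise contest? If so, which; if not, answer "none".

Zhou

Pairwise majorities:
Zhou–Janssen: Janssen 5–2.
Zhou–Ahmed: Ahmed 7–0.
Zhou vs Varga: 2 for Zhou, 5 for Varga — Varga by 5–2.
Zhou–Quinn: Quinn 5–2.
Janssen vs Ahmed: Janssen wins 5–2.
Janssen–Varga: Varga 4–3.
Janssen vs Quinn: Janssen, 7–0.
Ahmed vs Varga: Varga, 4–3.
Ahmed vs Quinn: 4+1+2 = 7 for Ahmed, 0 for Quinn — Ahmed by 7–0.
Varga vs Quinn: Varga is ranked higher on 4+2 = 6 ballots, Quinn on 1. Varga wins 6–1.
Only Zhou has no wins; Zhou is the Condorcet loser.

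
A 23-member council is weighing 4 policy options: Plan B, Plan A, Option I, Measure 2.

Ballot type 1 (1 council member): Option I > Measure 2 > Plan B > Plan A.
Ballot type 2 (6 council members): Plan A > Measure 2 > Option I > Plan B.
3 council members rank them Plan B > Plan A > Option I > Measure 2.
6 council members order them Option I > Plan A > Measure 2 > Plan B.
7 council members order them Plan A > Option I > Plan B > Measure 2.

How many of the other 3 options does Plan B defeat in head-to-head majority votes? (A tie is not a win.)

Plan B against each rival (23 council members):
Plan B vs Plan A: 4 to 19, Plan A.
Plan B vs Option I: Option I wins 20–3.
Plan B vs Measure 2: Plan B is ranked higher on 3+7 = 10 ballots, Measure 2 on 13. Measure 2 wins 13–10.
Plan B beats no one; loses to Plan A, Option I, Measure 2 — 0 pairwise wins.

0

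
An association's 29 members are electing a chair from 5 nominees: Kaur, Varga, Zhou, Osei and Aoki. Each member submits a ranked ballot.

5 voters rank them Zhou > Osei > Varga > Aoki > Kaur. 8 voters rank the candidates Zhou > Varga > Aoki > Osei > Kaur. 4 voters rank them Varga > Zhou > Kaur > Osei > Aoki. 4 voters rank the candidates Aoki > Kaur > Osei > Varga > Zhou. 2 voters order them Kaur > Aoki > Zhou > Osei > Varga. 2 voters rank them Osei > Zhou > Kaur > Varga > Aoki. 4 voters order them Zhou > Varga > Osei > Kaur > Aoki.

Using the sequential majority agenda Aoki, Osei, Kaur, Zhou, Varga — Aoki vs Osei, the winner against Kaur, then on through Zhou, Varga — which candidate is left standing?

Zhou

Round 1: Aoki vs Osei — 14–15, Osei advances.
Round 2: Osei vs Kaur — 19–10, Osei advances.
Round 3: Osei vs Zhou — 6–23, Zhou advances.
Round 4: Zhou vs Varga — 21–8, Zhou advances.
Zhou survives the agenda.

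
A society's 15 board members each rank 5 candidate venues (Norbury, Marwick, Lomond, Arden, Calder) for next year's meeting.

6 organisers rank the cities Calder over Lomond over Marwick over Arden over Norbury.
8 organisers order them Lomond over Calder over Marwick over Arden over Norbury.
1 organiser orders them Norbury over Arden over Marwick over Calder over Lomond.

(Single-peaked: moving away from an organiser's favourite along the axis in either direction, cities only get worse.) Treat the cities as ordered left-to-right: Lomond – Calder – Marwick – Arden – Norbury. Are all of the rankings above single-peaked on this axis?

yes

Axis positions: Lomond=1, Calder=2, Marwick=3, Arden=4, Norbury=5.
Cluster 1 (peak Calder at position 2): ranking walks positions 2-1-3-4-5, expanding outward from the peak — single-peaked.
Cluster 2 (peak Lomond at position 1): ranking walks positions 1-2-3-4-5, expanding outward from the peak — single-peaked.
Cluster 3 (peak Norbury at position 5): ranking walks positions 5-4-3-2-1, expanding outward from the peak — single-peaked.
Every ranking is single-peaked on this axis.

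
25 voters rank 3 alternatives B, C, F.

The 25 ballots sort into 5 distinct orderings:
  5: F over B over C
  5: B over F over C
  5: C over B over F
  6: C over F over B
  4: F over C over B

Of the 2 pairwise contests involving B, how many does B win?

B against each rival (25 voters):
B vs C: B is ranked higher on 5+5 = 10 ballots, C on 15. C wins 15–10.
B vs F: 10 to 15, F.
B beats no one; loses to C, F — 0 pairwise wins.

0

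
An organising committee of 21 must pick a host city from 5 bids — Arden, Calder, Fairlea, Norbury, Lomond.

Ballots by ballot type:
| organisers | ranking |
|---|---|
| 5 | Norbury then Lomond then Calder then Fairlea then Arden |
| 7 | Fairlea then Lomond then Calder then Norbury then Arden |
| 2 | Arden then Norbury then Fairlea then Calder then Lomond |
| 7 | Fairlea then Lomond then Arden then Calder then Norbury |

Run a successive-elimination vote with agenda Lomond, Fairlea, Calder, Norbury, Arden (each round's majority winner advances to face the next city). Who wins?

Fairlea

Round 1: Lomond vs Fairlea — 5–16, Fairlea advances.
Round 2: Fairlea vs Calder — 16–5, Fairlea advances.
Round 3: Fairlea vs Norbury — 14–7, Fairlea advances.
Round 4: Fairlea vs Arden — 19–2, Fairlea advances.
The agenda winner is Fairlea.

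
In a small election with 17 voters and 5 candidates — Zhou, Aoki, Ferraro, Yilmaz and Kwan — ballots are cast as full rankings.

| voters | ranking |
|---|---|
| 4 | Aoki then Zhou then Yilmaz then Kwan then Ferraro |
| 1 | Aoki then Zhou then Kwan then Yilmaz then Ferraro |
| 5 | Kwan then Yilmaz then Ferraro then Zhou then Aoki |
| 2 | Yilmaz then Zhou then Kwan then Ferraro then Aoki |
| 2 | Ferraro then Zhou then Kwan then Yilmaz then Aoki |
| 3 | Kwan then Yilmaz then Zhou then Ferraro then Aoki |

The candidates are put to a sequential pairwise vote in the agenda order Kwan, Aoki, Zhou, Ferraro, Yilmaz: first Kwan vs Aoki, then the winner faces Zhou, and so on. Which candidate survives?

Yilmaz

Round 1: Kwan vs Aoki — 12–5, Kwan advances.
Round 2: Kwan vs Zhou — 8–9, Zhou advances.
Round 3: Zhou vs Ferraro — 10–7, Zhou advances.
Round 4: Zhou vs Yilmaz — 7–10, Yilmaz advances.
Yilmaz survives the agenda.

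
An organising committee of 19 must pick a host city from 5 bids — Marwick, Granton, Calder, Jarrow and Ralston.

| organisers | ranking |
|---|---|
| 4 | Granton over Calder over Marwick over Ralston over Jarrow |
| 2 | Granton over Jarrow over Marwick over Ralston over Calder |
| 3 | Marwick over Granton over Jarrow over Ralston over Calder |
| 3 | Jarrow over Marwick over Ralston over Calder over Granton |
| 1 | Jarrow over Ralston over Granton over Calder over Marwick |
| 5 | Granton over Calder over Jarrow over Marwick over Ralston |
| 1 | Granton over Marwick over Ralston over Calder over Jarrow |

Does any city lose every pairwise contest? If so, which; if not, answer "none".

Head-to-head results (19 organisers):
Marwick vs Granton: Granton, 13–6.
Marwick vs Calder: 9 to 10, Calder.
Marwick vs Jarrow: Jarrow, 11–8.
Marwick–Ralston: Marwick 18–1.
Granton vs Calder: Granton is ranked higher on 4+2+3+1+5+1 = 16 ballots, Calder on 3. Granton wins 16–3.
Granton–Jarrow: Granton 15–4.
Granton vs Ralston: 15 to 4, Granton.
Calder vs Jarrow: 10 to 9, Calder.
Calder vs Ralston: Ralston wins 10–9.
Jarrow–Ralston: Jarrow 14–5.
No city is winless: Marwick beats Ralston; Granton beats Marwick; Calder beats Marwick; Jarrow beats Marwick; Ralston beats Calder. There is no Condorcet loser.

none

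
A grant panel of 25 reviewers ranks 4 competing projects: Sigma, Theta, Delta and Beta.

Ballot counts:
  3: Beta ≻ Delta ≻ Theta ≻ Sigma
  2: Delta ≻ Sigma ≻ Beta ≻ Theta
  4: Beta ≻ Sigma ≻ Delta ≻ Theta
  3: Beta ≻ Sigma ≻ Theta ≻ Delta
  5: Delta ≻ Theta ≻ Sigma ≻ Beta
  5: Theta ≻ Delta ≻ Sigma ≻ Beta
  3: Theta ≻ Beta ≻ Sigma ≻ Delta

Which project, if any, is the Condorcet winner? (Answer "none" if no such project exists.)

none

Pairwise majorities:
Sigma vs Theta: 2+4+3 = 9 for Sigma, 16 for Theta — Theta by 16–9.
Sigma vs Delta: 4+3+3 = 10 for Sigma, 15 for Delta — Delta by 15–10.
Sigma vs Beta: Sigma preferred on 2+5+5 = 12 ballots; Beta wins 13–12.
Theta vs Delta: Theta preferred on 3+5+3 = 11 ballots; Delta wins 14–11.
Theta vs Beta: Theta preferred on 5+5+3 = 13 ballots; Theta wins 13–12.
Delta vs Beta: Delta preferred on 2+5+5 = 12 ballots; Beta wins 13–12.
Each project drops at least one matchup (Sigma loses to Theta; Theta loses to Delta; Delta loses to Beta; Beta loses to Theta); the cycle Theta → Beta → Delta → Theta rules out a Condorcet winner.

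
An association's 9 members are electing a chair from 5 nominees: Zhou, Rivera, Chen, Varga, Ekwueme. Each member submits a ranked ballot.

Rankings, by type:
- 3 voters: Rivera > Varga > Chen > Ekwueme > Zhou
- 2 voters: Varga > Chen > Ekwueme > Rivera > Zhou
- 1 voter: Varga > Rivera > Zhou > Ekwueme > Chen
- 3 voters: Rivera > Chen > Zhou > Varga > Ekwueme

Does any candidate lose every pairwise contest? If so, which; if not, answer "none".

Zhou

Pairwise majorities:
Zhou vs Rivera: Rivera, 9–0.
Zhou vs Chen: 1 for Zhou, 8 for Chen — Chen by 8–1.
Zhou vs Varga: Zhou is ranked higher on 3 ballots, Varga on 6. Varga wins 6–3.
Zhou vs Ekwueme: Zhou is ranked higher on 1+3 = 4 ballots, Ekwueme on 5. Ekwueme wins 5–4.
Rivera vs Chen: Rivera preferred on 3+1+3 = 7 ballots; Rivera wins 7–2.
Rivera vs Varga: Rivera, 6–3.
Rivera vs Ekwueme: 3+1+3 = 7 for Rivera, 2 for Ekwueme — Rivera by 7–2.
Chen vs Varga: Chen is ranked higher on 3 ballots, Varga on 6. Varga wins 6–3.
Chen vs Ekwueme: 3+2+3 = 8 for Chen, 1 for Ekwueme — Chen by 8–1.
Varga vs Ekwueme: Varga, 9–0.
Only Zhou has no wins; Zhou is the Condorcet loser.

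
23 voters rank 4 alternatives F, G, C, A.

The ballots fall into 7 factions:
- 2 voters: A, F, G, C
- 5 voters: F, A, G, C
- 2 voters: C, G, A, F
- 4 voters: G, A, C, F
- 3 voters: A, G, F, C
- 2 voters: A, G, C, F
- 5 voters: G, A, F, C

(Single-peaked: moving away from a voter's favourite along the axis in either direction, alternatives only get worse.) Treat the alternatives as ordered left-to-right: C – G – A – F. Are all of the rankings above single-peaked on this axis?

Axis positions: C=1, G=2, A=3, F=4.
Faction 1 (peak A at position 3): ranking walks positions 3-4-2-1, expanding outward from the peak — single-peaked.
Faction 2 (peak F at position 4): ranking walks positions 4-3-2-1, expanding outward from the peak — single-peaked.
Faction 3 (peak C at position 1): ranking walks positions 1-2-3-4, expanding outward from the peak — single-peaked.
Faction 4 (peak G at position 2): ranking walks positions 2-3-1-4, expanding outward from the peak — single-peaked.
Faction 5 (peak A at position 3): ranking walks positions 3-2-4-1, expanding outward from the peak — single-peaked.
Faction 6 (peak A at position 3): ranking walks positions 3-2-1-4, expanding outward from the peak — single-peaked.
Faction 7 (peak G at position 2): ranking walks positions 2-3-4-1, expanding outward from the peak — single-peaked.
Every ranking is single-peaked on this axis.

yes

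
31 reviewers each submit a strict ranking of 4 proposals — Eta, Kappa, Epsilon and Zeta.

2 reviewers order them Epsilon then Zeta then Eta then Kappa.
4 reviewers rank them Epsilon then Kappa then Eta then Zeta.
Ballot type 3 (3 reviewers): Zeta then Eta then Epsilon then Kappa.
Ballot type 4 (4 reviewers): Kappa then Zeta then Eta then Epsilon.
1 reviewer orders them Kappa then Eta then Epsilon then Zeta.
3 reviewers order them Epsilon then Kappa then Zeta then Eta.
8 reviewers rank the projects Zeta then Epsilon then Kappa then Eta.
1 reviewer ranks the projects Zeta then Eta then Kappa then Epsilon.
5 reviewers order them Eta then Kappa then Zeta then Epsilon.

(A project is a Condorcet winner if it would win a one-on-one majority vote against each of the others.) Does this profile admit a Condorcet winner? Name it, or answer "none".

none

Pairwise majorities:
Eta vs Kappa: 11 to 20, Kappa.
Eta vs Epsilon: 14 to 17, Epsilon.
Eta vs Zeta: 4+1+5 = 10 for Eta, 21 for Zeta — Zeta by 21–10.
Kappa vs Epsilon: Kappa preferred on 4+1+1+5 = 11 ballots; Epsilon wins 20–11.
Kappa vs Zeta: 17 to 14, Kappa.
Epsilon vs Zeta: Epsilon is ranked higher on 2+4+1+3 = 10 ballots, Zeta on 21. Zeta wins 21–10.
Every project loses at least once (Eta loses to Kappa; Kappa loses to Epsilon; Epsilon loses to Zeta; Zeta loses to Kappa). The majority relation contains the cycle Kappa beats Zeta beats Epsilon beats Kappa, so there is no Condorcet winner.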